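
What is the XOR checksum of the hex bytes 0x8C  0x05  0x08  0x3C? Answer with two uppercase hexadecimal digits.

BD

XOR the bytes together:
  start with 0x8C
  0x8C ⊕ 0x05 = 0x89
  0x89 ⊕ 0x08 = 0x81
  0x81 ⊕ 0x3C = 0xBD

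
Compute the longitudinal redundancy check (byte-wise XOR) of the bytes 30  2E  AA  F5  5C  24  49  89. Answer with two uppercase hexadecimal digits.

XOR the bytes together:
  start with 0x30
  0x30 ⊕ 0x2E = 0x1E
  0x1E ⊕ 0xAA = 0xB4
  0xB4 ⊕ 0xF5 = 0x41
  0x41 ⊕ 0x5C = 0x1D
  0x1D ⊕ 0x24 = 0x39
  0x39 ⊕ 0x49 = 0x70
  0x70 ⊕ 0x89 = 0xF9

F9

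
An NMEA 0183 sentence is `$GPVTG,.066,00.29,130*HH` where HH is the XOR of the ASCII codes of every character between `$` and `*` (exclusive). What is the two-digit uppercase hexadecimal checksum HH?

77

XOR the ASCII codes of the payload characters:
  'G' = 0x47 → acc = 0x47
  'P' = 0x50 → acc = 0x17
  'V' = 0x56 → acc = 0x41
  'T' = 0x54 → acc = 0x15
  'G' = 0x47 → acc = 0x52
  ',' = 0x2C → acc = 0x7E
  '.' = 0x2E → acc = 0x50
  '0' = 0x30 → acc = 0x60
  '6' = 0x36 → acc = 0x56
  '6' = 0x36 → acc = 0x60
  ',' = 0x2C → acc = 0x4C
  '0' = 0x30 → acc = 0x7C
  '0' = 0x30 → acc = 0x4C
  '.' = 0x2E → acc = 0x62
  '2' = 0x32 → acc = 0x50
  '9' = 0x39 → acc = 0x69
  ',' = 0x2C → acc = 0x45
  '1' = 0x31 → acc = 0x74
  '3' = 0x33 → acc = 0x47
  '0' = 0x30 → acc = 0x77
Checksum = 0x77.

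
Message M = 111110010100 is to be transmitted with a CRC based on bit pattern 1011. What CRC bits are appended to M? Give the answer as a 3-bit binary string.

000

Append 3 zeros: 111110010100000. Divide by 1011 (XOR where the leading bit is 1):
  pos 0: 1111 XOR 1011 = 0100
  pos 1: 1001 XOR 1011 = 0010
  pos 3: 1000 XOR 1011 = 0011
  pos 5: 1110 XOR 1011 = 0101
  pos 6: 1011 XOR 1011 = 0000
Remainder (last 3 bits) = 000. This is the CRC / FCS.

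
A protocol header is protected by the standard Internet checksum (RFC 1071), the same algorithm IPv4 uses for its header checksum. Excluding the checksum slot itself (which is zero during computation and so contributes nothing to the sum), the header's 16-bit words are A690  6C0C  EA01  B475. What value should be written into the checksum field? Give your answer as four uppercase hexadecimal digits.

4EEB

One's-complement addition (fold any carry out of bit 15 back into bit 0):
  0xA690 + 0x6C0C = 0x1129C → wrap carry → 0x129D
  0x129D + 0xEA01 = 0x0FC9E
  0xFC9E + 0xB475 = 0x1B113 → wrap carry → 0xB114
One's-complement sum = 0xB114.
Checksum = ~0xB114 & 0xFFFF = 0x4EEB.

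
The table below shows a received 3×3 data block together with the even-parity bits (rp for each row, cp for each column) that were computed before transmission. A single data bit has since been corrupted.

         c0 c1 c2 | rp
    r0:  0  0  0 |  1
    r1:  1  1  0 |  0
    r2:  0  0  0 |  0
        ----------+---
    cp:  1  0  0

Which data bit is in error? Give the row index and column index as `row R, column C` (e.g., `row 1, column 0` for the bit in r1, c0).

row 0, column 1

Recompute each row's even parity and compare to rp:
  r0: data parity 0, sent rp 1 → mismatch
  r1: data parity 0, sent rp 0 → ok
  r2: data parity 0, sent rp 0 → ok
Recompute each column's even parity and compare to cp:
  c0: data parity 1, sent cp 1 → ok
  c1: data parity 1, sent cp 0 → mismatch
  c2: data parity 0, sent cp 0 → ok
Exactly one row (r0) and one column (c1) fail → the flipped bit is at their intersection.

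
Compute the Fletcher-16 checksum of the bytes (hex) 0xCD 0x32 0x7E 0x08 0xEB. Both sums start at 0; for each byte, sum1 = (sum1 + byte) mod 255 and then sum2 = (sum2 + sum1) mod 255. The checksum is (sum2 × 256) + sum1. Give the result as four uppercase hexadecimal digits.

Running sums (mod 255):
  after byte 0 (0xCD): sum1=205, sum2=205
  after byte 1 (0x32): sum1=0, sum2=205
  after byte 2 (0x7E): sum1=126, sum2=76
  after byte 3 (0x08): sum1=134, sum2=210
  after byte 4 (0xEB): sum1=114, sum2=69
Checksum = sum2·256 + sum1 = 69·256 + 114 = 17778 = 0x4572.

4572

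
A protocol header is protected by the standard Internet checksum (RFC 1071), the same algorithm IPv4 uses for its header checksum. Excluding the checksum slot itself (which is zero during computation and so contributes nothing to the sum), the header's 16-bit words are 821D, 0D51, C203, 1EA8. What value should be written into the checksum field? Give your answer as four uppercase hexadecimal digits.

One's-complement addition (fold any carry out of bit 15 back into bit 0):
  0x821D + 0x0D51 = 0x08F6E
  0x8F6E + 0xC203 = 0x15171 → wrap carry → 0x5172
  0x5172 + 0x1EA8 = 0x0701A
One's-complement sum = 0x701A.
Checksum = ~0x701A & 0xFFFF = 0x8FE5.

8FE5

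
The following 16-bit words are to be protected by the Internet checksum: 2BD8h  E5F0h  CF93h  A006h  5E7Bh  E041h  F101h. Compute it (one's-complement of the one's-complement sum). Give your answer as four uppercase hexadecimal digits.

One's-complement addition (fold any carry out of bit 15 back into bit 0):
  0x2BD8 + 0xE5F0 = 0x111C8 → wrap carry → 0x11C9
  0x11C9 + 0xCF93 = 0x0E15C
  0xE15C + 0xA006 = 0x18162 → wrap carry → 0x8163
  0x8163 + 0x5E7B = 0x0DFDE
  0xDFDE + 0xE041 = 0x1C01F → wrap carry → 0xC020
  0xC020 + 0xF101 = 0x1B121 → wrap carry → 0xB122
One's-complement sum = 0xB122.
Checksum = ~0xB122 & 0xFFFF = 0x4EDD.

4EDD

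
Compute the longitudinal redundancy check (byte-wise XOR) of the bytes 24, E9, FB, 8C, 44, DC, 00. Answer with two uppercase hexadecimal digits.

22

XOR the bytes together:
  start with 0x24
  0x24 ⊕ 0xE9 = 0xCD
  0xCD ⊕ 0xFB = 0x36
  0x36 ⊕ 0x8C = 0xBA
  0xBA ⊕ 0x44 = 0xFE
  0xFE ⊕ 0xDC = 0x22
  0x22 ⊕ 0x00 = 0x22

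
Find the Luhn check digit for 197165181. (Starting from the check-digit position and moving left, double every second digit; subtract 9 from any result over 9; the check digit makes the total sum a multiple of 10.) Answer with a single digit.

3

Partial digits right→left: 1 8 1 5 6 1 7 9 1
Double every second digit counting from the check-digit position (so the 1st, 3rd, 5th, ... of the partial from the right).
  doubled (with −9 where >9): 2 2 3 5 2 → sum 14
  kept as-is: 8 5 1 9 → sum 23
Total = 14 + 23 = 37.
Check digit = (10 − (37 mod 10)) mod 10 = 3.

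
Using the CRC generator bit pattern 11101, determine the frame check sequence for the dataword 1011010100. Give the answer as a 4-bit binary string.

Append 4 zeros: 10110101000000. Divide by 11101 (XOR where the leading bit is 1):
  pos 0: 10110 XOR 11101 = 01011
  pos 1: 10111 XOR 11101 = 01010
  pos 2: 10100 XOR 11101 = 01001
  pos 3: 10011 XOR 11101 = 01110
  pos 4: 11100 XOR 11101 = 00001
  pos 8: 10000 XOR 11101 = 01101
  pos 9: 11010 XOR 11101 = 00111
Remainder (last 4 bits) = 0111. This is the CRC / FCS.

0111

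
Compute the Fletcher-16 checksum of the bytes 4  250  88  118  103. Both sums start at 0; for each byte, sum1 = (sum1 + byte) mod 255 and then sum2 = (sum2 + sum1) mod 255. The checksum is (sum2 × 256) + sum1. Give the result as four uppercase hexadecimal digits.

5D35

Running sums (mod 255):
  after byte 0 (4): sum1=4, sum2=4
  after byte 1 (250): sum1=254, sum2=3
  after byte 2 (88): sum1=87, sum2=90
  after byte 3 (118): sum1=205, sum2=40
  after byte 4 (103): sum1=53, sum2=93
Checksum = sum2·256 + sum1 = 93·256 + 53 = 23861 = 0x5D35.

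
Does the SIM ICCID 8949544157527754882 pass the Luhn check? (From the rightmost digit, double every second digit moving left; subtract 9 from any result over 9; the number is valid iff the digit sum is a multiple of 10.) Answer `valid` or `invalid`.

From the right, keep odd positions and double even positions (subtract 9 from any doubled value over 9):
  doubled (positions 2,4,...): 7 8 5 4 5 2 8 9 9 → sum 57
  kept (positions 1,3,...): 2 8 5 7 5 5 4 5 4 8 → sum 53
Total = 110.
110 mod 10 = 0, so the number is valid.

valid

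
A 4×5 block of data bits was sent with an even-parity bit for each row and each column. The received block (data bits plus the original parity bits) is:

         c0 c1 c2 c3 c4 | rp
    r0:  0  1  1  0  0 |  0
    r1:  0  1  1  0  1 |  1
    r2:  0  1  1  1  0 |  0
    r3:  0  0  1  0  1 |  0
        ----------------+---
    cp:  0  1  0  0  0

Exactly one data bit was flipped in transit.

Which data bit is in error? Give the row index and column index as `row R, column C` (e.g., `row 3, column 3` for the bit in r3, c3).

row 2, column 3

Recompute each row's even parity and compare to rp:
  r0: data parity 0, sent rp 0 → ok
  r1: data parity 1, sent rp 1 → ok
  r2: data parity 1, sent rp 0 → mismatch
  r3: data parity 0, sent rp 0 → ok
Recompute each column's even parity and compare to cp:
  c0: data parity 0, sent cp 0 → ok
  c1: data parity 1, sent cp 1 → ok
  c2: data parity 0, sent cp 0 → ok
  c3: data parity 1, sent cp 0 → mismatch
  c4: data parity 0, sent cp 0 → ok
Exactly one row (r2) and one column (c3) fail → the flipped bit is at their intersection.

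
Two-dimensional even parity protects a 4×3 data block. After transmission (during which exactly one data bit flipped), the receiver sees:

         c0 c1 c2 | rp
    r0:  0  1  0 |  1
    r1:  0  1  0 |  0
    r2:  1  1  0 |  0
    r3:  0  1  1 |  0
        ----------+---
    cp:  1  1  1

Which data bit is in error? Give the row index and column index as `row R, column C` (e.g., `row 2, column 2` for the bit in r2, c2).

row 1, column 1

Recompute each row's even parity and compare to rp:
  r0: data parity 1, sent rp 1 → ok
  r1: data parity 1, sent rp 0 → mismatch
  r2: data parity 0, sent rp 0 → ok
  r3: data parity 0, sent rp 0 → ok
Recompute each column's even parity and compare to cp:
  c0: data parity 1, sent cp 1 → ok
  c1: data parity 0, sent cp 1 → mismatch
  c2: data parity 1, sent cp 1 → ok
Exactly one row (r1) and one column (c1) fail → the flipped bit is at their intersection.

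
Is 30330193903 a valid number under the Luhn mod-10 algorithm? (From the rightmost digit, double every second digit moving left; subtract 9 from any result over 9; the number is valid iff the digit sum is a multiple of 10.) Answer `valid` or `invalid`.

From the right, keep odd positions and double even positions (subtract 9 from any doubled value over 9):
  doubled (positions 2,4,...): 0 6 2 6 0 → sum 14
  kept (positions 1,3,...): 3 9 9 0 3 3 → sum 27
Total = 41.
41 mod 10 = 1, so the number is invalid.

invalid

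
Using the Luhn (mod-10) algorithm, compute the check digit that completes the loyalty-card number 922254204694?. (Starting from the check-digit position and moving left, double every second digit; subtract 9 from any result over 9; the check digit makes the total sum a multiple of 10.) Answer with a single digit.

2

Partial digits right→left: 4 9 6 4 0 2 4 5 2 2 2 9
Double every second digit counting from the check-digit position (so the 1st, 3rd, 5th, ... of the partial from the right).
  doubled (with −9 where >9): 8 3 0 8 4 4 → sum 27
  kept as-is: 9 4 2 5 2 9 → sum 31
Total = 27 + 31 = 58.
Check digit = (10 − (58 mod 10)) mod 10 = 2.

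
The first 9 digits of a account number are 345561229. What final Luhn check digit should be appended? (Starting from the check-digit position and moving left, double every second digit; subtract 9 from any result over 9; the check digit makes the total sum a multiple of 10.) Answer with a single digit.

Partial digits right→left: 9 2 2 1 6 5 5 4 3
Double every second digit counting from the check-digit position (so the 1st, 3rd, 5th, ... of the partial from the right).
  doubled (with −9 where >9): 9 4 3 1 6 → sum 23
  kept as-is: 2 1 5 4 → sum 12
Total = 23 + 12 = 35.
Check digit = (10 − (35 mod 10)) mod 10 = 5.

5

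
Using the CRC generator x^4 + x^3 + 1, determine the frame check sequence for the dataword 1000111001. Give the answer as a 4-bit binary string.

Append 4 zeros: 10001110010000. Divide by 11001 (XOR where the leading bit is 1):
  pos 0: 10001 XOR 11001 = 01000
  pos 1: 10001 XOR 11001 = 01000
  pos 2: 10001 XOR 11001 = 01000
  pos 3: 10000 XOR 11001 = 01001
  pos 4: 10010 XOR 11001 = 01011
  pos 5: 10111 XOR 11001 = 01110
  pos 6: 11100 XOR 11001 = 00101
  pos 8: 10100 XOR 11001 = 01101
  pos 9: 11010 XOR 11001 = 00011
Remainder (last 4 bits) = 0011. This is the CRC / FCS.

0011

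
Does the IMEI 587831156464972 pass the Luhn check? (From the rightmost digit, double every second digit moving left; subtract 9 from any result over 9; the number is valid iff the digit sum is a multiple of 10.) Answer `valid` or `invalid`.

From the right, keep odd positions and double even positions (subtract 9 from any doubled value over 9):
  doubled (positions 2,4,...): 5 8 8 1 2 7 7 → sum 38
  kept (positions 1,3,...): 2 9 6 6 1 3 7 5 → sum 39
Total = 77.
77 mod 10 = 7, so the number is invalid.

invalid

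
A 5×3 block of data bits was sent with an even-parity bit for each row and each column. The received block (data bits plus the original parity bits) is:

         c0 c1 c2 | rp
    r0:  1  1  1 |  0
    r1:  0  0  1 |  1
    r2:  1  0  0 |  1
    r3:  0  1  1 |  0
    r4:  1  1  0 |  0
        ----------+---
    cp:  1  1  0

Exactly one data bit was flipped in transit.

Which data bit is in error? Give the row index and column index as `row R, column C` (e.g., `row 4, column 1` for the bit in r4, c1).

Recompute each row's even parity and compare to rp:
  r0: data parity 1, sent rp 0 → mismatch
  r1: data parity 1, sent rp 1 → ok
  r2: data parity 1, sent rp 1 → ok
  r3: data parity 0, sent rp 0 → ok
  r4: data parity 0, sent rp 0 → ok
Recompute each column's even parity and compare to cp:
  c0: data parity 1, sent cp 1 → ok
  c1: data parity 1, sent cp 1 → ok
  c2: data parity 1, sent cp 0 → mismatch
Exactly one row (r0) and one column (c2) fail → the flipped bit is at their intersection.

row 0, column 2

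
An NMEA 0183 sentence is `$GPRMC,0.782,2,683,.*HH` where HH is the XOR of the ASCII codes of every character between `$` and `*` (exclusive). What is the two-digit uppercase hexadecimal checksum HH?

XOR the ASCII codes of the payload characters:
  'G' = 0x47 → acc = 0x47
  'P' = 0x50 → acc = 0x17
  'R' = 0x52 → acc = 0x45
  'M' = 0x4D → acc = 0x08
  'C' = 0x43 → acc = 0x4B
  ',' = 0x2C → acc = 0x67
  '0' = 0x30 → acc = 0x57
  '.' = 0x2E → acc = 0x79
  '7' = 0x37 → acc = 0x4E
  '8' = 0x38 → acc = 0x76
  '2' = 0x32 → acc = 0x44
  ',' = 0x2C → acc = 0x68
  '2' = 0x32 → acc = 0x5A
  ',' = 0x2C → acc = 0x76
  '6' = 0x36 → acc = 0x40
  '8' = 0x38 → acc = 0x78
  '3' = 0x33 → acc = 0x4B
  ',' = 0x2C → acc = 0x67
  '.' = 0x2E → acc = 0x49
Checksum = 0x49.

49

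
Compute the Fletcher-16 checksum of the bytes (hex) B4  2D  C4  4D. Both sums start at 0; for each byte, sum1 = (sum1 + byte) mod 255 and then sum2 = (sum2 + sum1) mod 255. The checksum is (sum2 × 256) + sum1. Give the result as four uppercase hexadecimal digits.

Running sums (mod 255):
  after byte 0 (B4): sum1=180, sum2=180
  after byte 1 (2D): sum1=225, sum2=150
  after byte 2 (C4): sum1=166, sum2=61
  after byte 3 (4D): sum1=243, sum2=49
Checksum = sum2·256 + sum1 = 49·256 + 243 = 12787 = 0x31F3.

31F3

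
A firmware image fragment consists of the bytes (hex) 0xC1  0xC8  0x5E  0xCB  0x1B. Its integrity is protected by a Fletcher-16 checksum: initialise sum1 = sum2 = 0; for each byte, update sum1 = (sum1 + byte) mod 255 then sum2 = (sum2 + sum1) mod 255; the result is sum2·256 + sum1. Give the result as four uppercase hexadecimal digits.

Running sums (mod 255):
  after byte 0 (0xC1): sum1=193, sum2=193
  after byte 1 (0xC8): sum1=138, sum2=76
  after byte 2 (0x5E): sum1=232, sum2=53
  after byte 3 (0xCB): sum1=180, sum2=233
  after byte 4 (0x1B): sum1=207, sum2=185
Checksum = sum2·256 + sum1 = 185·256 + 207 = 47567 = 0xB9CF.

B9CF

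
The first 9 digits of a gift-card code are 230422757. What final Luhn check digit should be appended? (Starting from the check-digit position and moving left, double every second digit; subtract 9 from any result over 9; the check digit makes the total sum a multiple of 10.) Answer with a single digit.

8

Partial digits right→left: 7 5 7 2 2 4 0 3 2
Double every second digit counting from the check-digit position (so the 1st, 3rd, 5th, ... of the partial from the right).
  doubled (with −9 where >9): 5 5 4 0 4 → sum 18
  kept as-is: 5 2 4 3 → sum 14
Total = 18 + 14 = 32.
Check digit = (10 − (32 mod 10)) mod 10 = 8.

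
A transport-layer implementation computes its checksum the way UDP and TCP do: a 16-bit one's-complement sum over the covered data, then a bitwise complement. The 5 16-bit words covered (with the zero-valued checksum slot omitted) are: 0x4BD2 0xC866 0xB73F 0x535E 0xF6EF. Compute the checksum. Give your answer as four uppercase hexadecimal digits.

EA38

One's-complement addition (fold any carry out of bit 15 back into bit 0):
  0x4BD2 + 0xC866 = 0x11438 → wrap carry → 0x1439
  0x1439 + 0xB73F = 0x0CB78
  0xCB78 + 0x535E = 0x11ED6 → wrap carry → 0x1ED7
  0x1ED7 + 0xF6EF = 0x115C6 → wrap carry → 0x15C7
One's-complement sum = 0x15C7.
Checksum = ~0x15C7 & 0xFFFF = 0xEA38.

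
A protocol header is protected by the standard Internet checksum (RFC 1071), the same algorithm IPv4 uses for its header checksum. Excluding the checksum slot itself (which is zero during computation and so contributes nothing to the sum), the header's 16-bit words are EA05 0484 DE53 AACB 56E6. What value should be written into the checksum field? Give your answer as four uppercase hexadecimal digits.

3170

One's-complement addition (fold any carry out of bit 15 back into bit 0):
  0xEA05 + 0x0484 = 0x0EE89
  0xEE89 + 0xDE53 = 0x1CCDC → wrap carry → 0xCCDD
  0xCCDD + 0xAACB = 0x177A8 → wrap carry → 0x77A9
  0x77A9 + 0x56E6 = 0x0CE8F
One's-complement sum = 0xCE8F.
Checksum = ~0xCE8F & 0xFFFF = 0x3170.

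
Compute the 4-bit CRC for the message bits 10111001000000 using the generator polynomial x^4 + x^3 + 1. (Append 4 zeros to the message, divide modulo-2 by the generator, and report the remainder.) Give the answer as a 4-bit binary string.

0101

Append 4 zeros: 101110010000000000. Divide by 11001 (XOR where the leading bit is 1):
  pos 0: 10111 XOR 11001 = 01110
  pos 1: 11100 XOR 11001 = 00101
  pos 3: 10101 XOR 11001 = 01100
  pos 4: 11000 XOR 11001 = 00001
  pos 8: 10000 XOR 11001 = 01001
  pos 9: 10010 XOR 11001 = 01011
  pos 10: 10110 XOR 11001 = 01111
  pos 11: 11110 XOR 11001 = 00111
  pos 13: 11100 XOR 11001 = 00101
Remainder (last 4 bits) = 0101. This is the CRC / FCS.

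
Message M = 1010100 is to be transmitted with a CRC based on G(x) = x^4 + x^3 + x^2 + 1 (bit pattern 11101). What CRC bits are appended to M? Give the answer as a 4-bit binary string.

Append 4 zeros: 10101000000. Divide by 11101 (XOR where the leading bit is 1):
  pos 0: 10101 XOR 11101 = 01000
  pos 1: 10000 XOR 11101 = 01101
  pos 2: 11010 XOR 11101 = 00111
  pos 4: 11100 XOR 11101 = 00001
Remainder (last 4 bits) = 0100. This is the CRC / FCS.

0100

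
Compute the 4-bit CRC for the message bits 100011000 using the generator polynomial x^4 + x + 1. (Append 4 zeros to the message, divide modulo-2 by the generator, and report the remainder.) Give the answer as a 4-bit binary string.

Append 4 zeros: 1000110000000. Divide by 10011 (XOR where the leading bit is 1):
  pos 0: 10001 XOR 10011 = 00010
  pos 3: 10100 XOR 10011 = 00111
  pos 5: 11100 XOR 10011 = 01111
  pos 6: 11110 XOR 10011 = 01101
  pos 7: 11010 XOR 10011 = 01001
  pos 8: 10010 XOR 10011 = 00001
Remainder (last 4 bits) = 0001. This is the CRC / FCS.

0001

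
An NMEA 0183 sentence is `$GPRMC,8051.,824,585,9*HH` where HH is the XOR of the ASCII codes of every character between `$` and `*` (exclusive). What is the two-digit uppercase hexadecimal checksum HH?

XOR the ASCII codes of the payload characters:
  'G' = 0x47 → acc = 0x47
  'P' = 0x50 → acc = 0x17
  'R' = 0x52 → acc = 0x45
  'M' = 0x4D → acc = 0x08
  'C' = 0x43 → acc = 0x4B
  ',' = 0x2C → acc = 0x67
  '8' = 0x38 → acc = 0x5F
  '0' = 0x30 → acc = 0x6F
  '5' = 0x35 → acc = 0x5A
  '1' = 0x31 → acc = 0x6B
  '.' = 0x2E → acc = 0x45
  ',' = 0x2C → acc = 0x69
  '8' = 0x38 → acc = 0x51
  '2' = 0x32 → acc = 0x63
  '4' = 0x34 → acc = 0x57
  ',' = 0x2C → acc = 0x7B
  '5' = 0x35 → acc = 0x4E
  '8' = 0x38 → acc = 0x76
  '5' = 0x35 → acc = 0x43
  ',' = 0x2C → acc = 0x6F
  '9' = 0x39 → acc = 0x56
Checksum = 0x56.

56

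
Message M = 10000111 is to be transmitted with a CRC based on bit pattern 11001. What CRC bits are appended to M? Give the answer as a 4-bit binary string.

0000

Append 4 zeros: 100001110000. Divide by 11001 (XOR where the leading bit is 1):
  pos 0: 10000 XOR 11001 = 01001
  pos 1: 10011 XOR 11001 = 01010
  pos 2: 10101 XOR 11001 = 01100
  pos 3: 11001 XOR 11001 = 00000
Remainder (last 4 bits) = 0000. This is the CRC / FCS.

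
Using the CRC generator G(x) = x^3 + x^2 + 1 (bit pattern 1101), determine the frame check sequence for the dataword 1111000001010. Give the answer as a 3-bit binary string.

Append 3 zeros: 1111000001010000. Divide by 1101 (XOR where the leading bit is 1):
  pos 0: 1111 XOR 1101 = 0010
  pos 2: 1000 XOR 1101 = 0101
  pos 3: 1010 XOR 1101 = 0111
  pos 4: 1110 XOR 1101 = 0011
  pos 6: 1101 XOR 1101 = 0000
  pos 11: 1000 XOR 1101 = 0101
  pos 12: 1010 XOR 1101 = 0111
Remainder (last 3 bits) = 111. This is the CRC / FCS.

111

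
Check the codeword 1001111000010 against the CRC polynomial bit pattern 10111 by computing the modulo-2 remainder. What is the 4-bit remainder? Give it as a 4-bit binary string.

Modulo-2 division of 1001111000010 by 10111:
  pos 0: 10011 XOR 10111 = 00100
  pos 2: 10011 XOR 10111 = 00100
  pos 4: 10000 XOR 10111 = 00111
  pos 6: 11100 XOR 10111 = 01011
  pos 7: 10111 XOR 10111 = 00000
Remainder = 0000 (zero — the frame passes the CRC check).

0000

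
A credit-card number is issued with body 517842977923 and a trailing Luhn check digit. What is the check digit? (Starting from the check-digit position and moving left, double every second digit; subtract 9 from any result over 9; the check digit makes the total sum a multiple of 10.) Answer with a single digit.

3

Partial digits right→left: 3 2 9 7 7 9 2 4 8 7 1 5
Double every second digit counting from the check-digit position (so the 1st, 3rd, 5th, ... of the partial from the right).
  doubled (with −9 where >9): 6 9 5 4 7 2 → sum 33
  kept as-is: 2 7 9 4 7 5 → sum 34
Total = 33 + 34 = 67.
Check digit = (10 − (67 mod 10)) mod 10 = 3.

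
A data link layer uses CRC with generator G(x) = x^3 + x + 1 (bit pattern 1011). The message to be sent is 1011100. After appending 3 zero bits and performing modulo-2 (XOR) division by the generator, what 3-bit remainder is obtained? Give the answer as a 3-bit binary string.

111

Append 3 zeros: 1011100000. Divide by 1011 (XOR where the leading bit is 1):
  pos 0: 1011 XOR 1011 = 0000
  pos 4: 1000 XOR 1011 = 0011
  pos 6: 1100 XOR 1011 = 0111
Remainder (last 3 bits) = 111. This is the CRC / FCS.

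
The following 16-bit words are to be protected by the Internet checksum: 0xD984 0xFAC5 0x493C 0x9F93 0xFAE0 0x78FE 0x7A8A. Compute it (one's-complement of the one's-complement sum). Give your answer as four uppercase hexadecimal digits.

One's-complement addition (fold any carry out of bit 15 back into bit 0):
  0xD984 + 0xFAC5 = 0x1D449 → wrap carry → 0xD44A
  0xD44A + 0x493C = 0x11D86 → wrap carry → 0x1D87
  0x1D87 + 0x9F93 = 0x0BD1A
  0xBD1A + 0xFAE0 = 0x1B7FA → wrap carry → 0xB7FB
  0xB7FB + 0x78FE = 0x130F9 → wrap carry → 0x30FA
  0x30FA + 0x7A8A = 0x0AB84
One's-complement sum = 0xAB84.
Checksum = ~0xAB84 & 0xFFFF = 0x547B.

547B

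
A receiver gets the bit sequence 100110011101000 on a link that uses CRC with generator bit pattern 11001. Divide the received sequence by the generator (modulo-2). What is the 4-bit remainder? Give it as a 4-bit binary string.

0000

Modulo-2 division of 100110011101000 by 11001:
  pos 0: 10011 XOR 11001 = 01010
  pos 1: 10100 XOR 11001 = 01101
  pos 2: 11010 XOR 11001 = 00011
  pos 5: 11111 XOR 11001 = 00110
  pos 7: 11001 XOR 11001 = 00000
Remainder = 0000 (zero — the frame passes the CRC check).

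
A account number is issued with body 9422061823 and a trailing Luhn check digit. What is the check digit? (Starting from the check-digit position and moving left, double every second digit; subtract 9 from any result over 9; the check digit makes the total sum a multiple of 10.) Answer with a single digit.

8

Partial digits right→left: 3 2 8 1 6 0 2 2 4 9
Double every second digit counting from the check-digit position (so the 1st, 3rd, 5th, ... of the partial from the right).
  doubled (with −9 where >9): 6 7 3 4 8 → sum 28
  kept as-is: 2 1 0 2 9 → sum 14
Total = 28 + 14 = 42.
Check digit = (10 − (42 mod 10)) mod 10 = 8.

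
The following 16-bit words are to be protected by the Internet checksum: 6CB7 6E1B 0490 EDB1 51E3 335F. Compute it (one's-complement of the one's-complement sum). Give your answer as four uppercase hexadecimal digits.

One's-complement addition (fold any carry out of bit 15 back into bit 0):
  0x6CB7 + 0x6E1B = 0x0DAD2
  0xDAD2 + 0x0490 = 0x0DF62
  0xDF62 + 0xEDB1 = 0x1CD13 → wrap carry → 0xCD14
  0xCD14 + 0x51E3 = 0x11EF7 → wrap carry → 0x1EF8
  0x1EF8 + 0x335F = 0x05257
One's-complement sum = 0x5257.
Checksum = ~0x5257 & 0xFFFF = 0xADA8.

ADA8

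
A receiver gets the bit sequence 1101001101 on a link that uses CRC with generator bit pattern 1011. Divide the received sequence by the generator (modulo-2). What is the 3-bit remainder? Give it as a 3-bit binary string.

101

Modulo-2 division of 1101001101 by 1011:
  pos 0: 1101 XOR 1011 = 0110
  pos 1: 1100 XOR 1011 = 0111
  pos 2: 1110 XOR 1011 = 0101
  pos 3: 1011 XOR 1011 = 0000
Remainder = 101 (nonzero — an error is detected).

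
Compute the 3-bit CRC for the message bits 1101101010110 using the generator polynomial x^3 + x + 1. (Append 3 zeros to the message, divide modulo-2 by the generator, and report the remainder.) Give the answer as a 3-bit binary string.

Append 3 zeros: 1101101010110000. Divide by 1011 (XOR where the leading bit is 1):
  pos 0: 1101 XOR 1011 = 0110
  pos 1: 1101 XOR 1011 = 0110
  pos 2: 1100 XOR 1011 = 0111
  pos 3: 1111 XOR 1011 = 0100
  pos 4: 1000 XOR 1011 = 0011
  pos 6: 1110 XOR 1011 = 0101
  pos 7: 1011 XOR 1011 = 0000
  pos 11: 1000 XOR 1011 = 0011
Remainder (last 3 bits) = 110. This is the CRC / FCS.

110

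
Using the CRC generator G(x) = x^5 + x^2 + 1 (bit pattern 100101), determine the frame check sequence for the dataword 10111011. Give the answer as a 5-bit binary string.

00111

Append 5 zeros: 1011101100000. Divide by 100101 (XOR where the leading bit is 1):
  pos 0: 101110 XOR 100101 = 001011
  pos 2: 101111 XOR 100101 = 001010
  pos 4: 101000 XOR 100101 = 001101
  pos 6: 110100 XOR 100101 = 010001
  pos 7: 100010 XOR 100101 = 000111
Remainder (last 5 bits) = 00111. This is the CRC / FCS.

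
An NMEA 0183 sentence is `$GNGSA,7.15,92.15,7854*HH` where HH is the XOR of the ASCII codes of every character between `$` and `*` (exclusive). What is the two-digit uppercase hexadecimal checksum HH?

42

XOR the ASCII codes of the payload characters:
  'G' = 0x47 → acc = 0x47
  'N' = 0x4E → acc = 0x09
  'G' = 0x47 → acc = 0x4E
  'S' = 0x53 → acc = 0x1D
  'A' = 0x41 → acc = 0x5C
  ',' = 0x2C → acc = 0x70
  '7' = 0x37 → acc = 0x47
  '.' = 0x2E → acc = 0x69
  '1' = 0x31 → acc = 0x58
  '5' = 0x35 → acc = 0x6D
  ',' = 0x2C → acc = 0x41
  '9' = 0x39 → acc = 0x78
  '2' = 0x32 → acc = 0x4A
  '.' = 0x2E → acc = 0x64
  '1' = 0x31 → acc = 0x55
  '5' = 0x35 → acc = 0x60
  ',' = 0x2C → acc = 0x4C
  '7' = 0x37 → acc = 0x7B
  '8' = 0x38 → acc = 0x43
  '5' = 0x35 → acc = 0x76
  '4' = 0x34 → acc = 0x42
Checksum = 0x42.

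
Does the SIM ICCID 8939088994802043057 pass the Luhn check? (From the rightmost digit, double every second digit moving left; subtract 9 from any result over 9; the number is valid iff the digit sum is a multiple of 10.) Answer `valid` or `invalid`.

invalid

From the right, keep odd positions and double even positions (subtract 9 from any doubled value over 9):
  doubled (positions 2,4,...): 1 6 0 0 8 9 7 9 9 → sum 49
  kept (positions 1,3,...): 7 0 4 2 8 9 8 0 3 8 → sum 49
Total = 98.
98 mod 10 = 8, so the number is invalid.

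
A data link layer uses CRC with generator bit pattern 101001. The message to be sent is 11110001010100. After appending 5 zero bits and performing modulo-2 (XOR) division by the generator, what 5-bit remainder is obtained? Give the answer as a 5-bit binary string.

Append 5 zeros: 1111000101010000000. Divide by 101001 (XOR where the leading bit is 1):
  pos 0: 111100 XOR 101001 = 010101
  pos 1: 101010 XOR 101001 = 000011
  pos 5: 111010 XOR 101001 = 010011
  pos 6: 100111 XOR 101001 = 001110
  pos 8: 111000 XOR 101001 = 010001
  pos 9: 100010 XOR 101001 = 001011
  pos 11: 101100 XOR 101001 = 000101
Remainder (last 5 bits) = 10100. This is the CRC / FCS.

10100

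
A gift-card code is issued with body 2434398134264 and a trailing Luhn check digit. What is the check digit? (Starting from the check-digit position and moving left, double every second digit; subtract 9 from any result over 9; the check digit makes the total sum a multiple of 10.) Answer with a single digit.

Partial digits right→left: 4 6 2 4 3 1 8 9 3 4 3 4 2
Double every second digit counting from the check-digit position (so the 1st, 3rd, 5th, ... of the partial from the right).
  doubled (with −9 where >9): 8 4 6 7 6 6 4 → sum 41
  kept as-is: 6 4 1 9 4 4 → sum 28
Total = 41 + 28 = 69.
Check digit = (10 − (69 mod 10)) mod 10 = 1.

1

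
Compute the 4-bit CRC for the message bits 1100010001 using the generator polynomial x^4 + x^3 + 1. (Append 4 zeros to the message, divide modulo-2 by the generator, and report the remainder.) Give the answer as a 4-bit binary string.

0010

Append 4 zeros: 11000100010000. Divide by 11001 (XOR where the leading bit is 1):
  pos 0: 11000 XOR 11001 = 00001
  pos 4: 11000 XOR 11001 = 00001
  pos 8: 11000 XOR 11001 = 00001
Remainder (last 4 bits) = 0010. This is the CRC / FCS.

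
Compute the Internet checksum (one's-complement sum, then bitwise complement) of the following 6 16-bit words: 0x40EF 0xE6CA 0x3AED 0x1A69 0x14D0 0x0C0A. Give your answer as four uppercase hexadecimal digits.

6215

One's-complement addition (fold any carry out of bit 15 back into bit 0):
  0x40EF + 0xE6CA = 0x127B9 → wrap carry → 0x27BA
  0x27BA + 0x3AED = 0x062A7
  0x62A7 + 0x1A69 = 0x07D10
  0x7D10 + 0x14D0 = 0x091E0
  0x91E0 + 0x0C0A = 0x09DEA
One's-complement sum = 0x9DEA.
Checksum = ~0x9DEA & 0xFFFF = 0x6215.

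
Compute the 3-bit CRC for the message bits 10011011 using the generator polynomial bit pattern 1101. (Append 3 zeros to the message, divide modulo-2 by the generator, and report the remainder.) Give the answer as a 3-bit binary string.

000

Append 3 zeros: 10011011000. Divide by 1101 (XOR where the leading bit is 1):
  pos 0: 1001 XOR 1101 = 0100
  pos 1: 1001 XOR 1101 = 0100
  pos 2: 1000 XOR 1101 = 0101
  pos 3: 1011 XOR 1101 = 0110
  pos 4: 1101 XOR 1101 = 0000
Remainder (last 3 bits) = 000. This is the CRC / FCS.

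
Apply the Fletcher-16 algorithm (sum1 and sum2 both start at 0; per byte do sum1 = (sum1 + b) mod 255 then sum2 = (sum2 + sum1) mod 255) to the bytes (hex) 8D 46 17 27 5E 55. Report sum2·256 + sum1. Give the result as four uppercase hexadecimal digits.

94C5

Running sums (mod 255):
  after byte 0 (8D): sum1=141, sum2=141
  after byte 1 (46): sum1=211, sum2=97
  after byte 2 (17): sum1=234, sum2=76
  after byte 3 (27): sum1=18, sum2=94
  after byte 4 (5E): sum1=112, sum2=206
  after byte 5 (55): sum1=197, sum2=148
Checksum = sum2·256 + sum1 = 148·256 + 197 = 38085 = 0x94C5.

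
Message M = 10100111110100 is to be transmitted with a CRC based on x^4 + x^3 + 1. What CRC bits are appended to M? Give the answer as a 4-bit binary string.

Append 4 zeros: 101001111101000000. Divide by 11001 (XOR where the leading bit is 1):
  pos 0: 10100 XOR 11001 = 01101
  pos 1: 11011 XOR 11001 = 00010
  pos 4: 10111 XOR 11001 = 01110
  pos 5: 11101 XOR 11001 = 00100
  pos 7: 10001 XOR 11001 = 01000
  pos 8: 10000 XOR 11001 = 01001
  pos 9: 10010 XOR 11001 = 01011
  pos 10: 10110 XOR 11001 = 01111
  pos 11: 11110 XOR 11001 = 00111
  pos 13: 11100 XOR 11001 = 00101
Remainder (last 4 bits) = 0101. This is the CRC / FCS.

0101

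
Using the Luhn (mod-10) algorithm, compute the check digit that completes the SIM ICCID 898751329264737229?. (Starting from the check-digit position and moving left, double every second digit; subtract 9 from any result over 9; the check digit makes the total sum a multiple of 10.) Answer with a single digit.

Partial digits right→left: 9 2 2 7 3 7 4 6 2 9 2 3 1 5 7 8 9 8
Double every second digit counting from the check-digit position (so the 1st, 3rd, 5th, ... of the partial from the right).
  doubled (with −9 where >9): 9 4 6 8 4 4 2 5 9 → sum 51
  kept as-is: 2 7 7 6 9 3 5 8 8 → sum 55
Total = 51 + 55 = 106.
Check digit = (10 − (106 mod 10)) mod 10 = 4.

4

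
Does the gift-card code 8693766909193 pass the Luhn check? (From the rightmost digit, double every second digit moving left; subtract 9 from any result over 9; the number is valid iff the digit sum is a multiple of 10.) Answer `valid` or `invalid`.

From the right, keep odd positions and double even positions (subtract 9 from any doubled value over 9):
  doubled (positions 2,4,...): 9 9 9 3 6 3 → sum 39
  kept (positions 1,3,...): 3 1 0 6 7 9 8 → sum 34
Total = 73.
73 mod 10 = 3, so the number is invalid.

invalid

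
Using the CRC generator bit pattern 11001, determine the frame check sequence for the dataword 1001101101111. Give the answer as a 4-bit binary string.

Append 4 zeros: 10011011011110000. Divide by 11001 (XOR where the leading bit is 1):
  pos 0: 10011 XOR 11001 = 01010
  pos 1: 10100 XOR 11001 = 01101
  pos 2: 11011 XOR 11001 = 00010
  pos 5: 10101 XOR 11001 = 01100
  pos 6: 11001 XOR 11001 = 00000
  pos 11: 11000 XOR 11001 = 00001
Remainder (last 4 bits) = 0010. This is the CRC / FCS.

0010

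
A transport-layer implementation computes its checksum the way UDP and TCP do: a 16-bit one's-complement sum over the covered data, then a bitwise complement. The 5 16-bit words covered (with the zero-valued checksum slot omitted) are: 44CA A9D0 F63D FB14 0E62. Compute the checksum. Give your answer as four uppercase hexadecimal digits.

One's-complement addition (fold any carry out of bit 15 back into bit 0):
  0x44CA + 0xA9D0 = 0x0EE9A
  0xEE9A + 0xF63D = 0x1E4D7 → wrap carry → 0xE4D8
  0xE4D8 + 0xFB14 = 0x1DFEC → wrap carry → 0xDFED
  0xDFED + 0x0E62 = 0x0EE4F
One's-complement sum = 0xEE4F.
Checksum = ~0xEE4F & 0xFFFF = 0x11B0.

11B0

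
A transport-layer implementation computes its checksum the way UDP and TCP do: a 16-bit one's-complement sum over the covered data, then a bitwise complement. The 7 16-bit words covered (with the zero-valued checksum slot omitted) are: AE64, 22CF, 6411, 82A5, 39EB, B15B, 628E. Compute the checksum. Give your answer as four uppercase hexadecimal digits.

FA3F

One's-complement addition (fold any carry out of bit 15 back into bit 0):
  0xAE64 + 0x22CF = 0x0D133
  0xD133 + 0x6411 = 0x13544 → wrap carry → 0x3545
  0x3545 + 0x82A5 = 0x0B7EA
  0xB7EA + 0x39EB = 0x0F1D5
  0xF1D5 + 0xB15B = 0x1A330 → wrap carry → 0xA331
  0xA331 + 0x628E = 0x105BF → wrap carry → 0x05C0
One's-complement sum = 0x05C0.
Checksum = ~0x05C0 & 0xFFFF = 0xFA3F.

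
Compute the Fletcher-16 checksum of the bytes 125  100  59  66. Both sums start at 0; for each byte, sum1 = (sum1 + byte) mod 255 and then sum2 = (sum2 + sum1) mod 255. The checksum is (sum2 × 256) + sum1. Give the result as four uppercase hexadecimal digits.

Running sums (mod 255):
  after byte 0 (125): sum1=125, sum2=125
  after byte 1 (100): sum1=225, sum2=95
  after byte 2 (59): sum1=29, sum2=124
  after byte 3 (66): sum1=95, sum2=219
Checksum = sum2·256 + sum1 = 219·256 + 95 = 56159 = 0xDB5F.

DB5F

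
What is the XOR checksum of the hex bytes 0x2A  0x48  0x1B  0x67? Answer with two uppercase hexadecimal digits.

XOR the bytes together:
  start with 0x2A
  0x2A ⊕ 0x48 = 0x62
  0x62 ⊕ 0x1B = 0x79
  0x79 ⊕ 0x67 = 0x1E

1E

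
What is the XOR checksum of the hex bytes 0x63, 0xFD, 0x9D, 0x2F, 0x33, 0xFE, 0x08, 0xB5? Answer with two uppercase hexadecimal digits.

XOR the bytes together:
  start with 0x63
  0x63 ⊕ 0xFD = 0x9E
  0x9E ⊕ 0x9D = 0x03
  0x03 ⊕ 0x2F = 0x2C
  0x2C ⊕ 0x33 = 0x1F
  0x1F ⊕ 0xFE = 0xE1
  0xE1 ⊕ 0x08 = 0xE9
  0xE9 ⊕ 0xB5 = 0x5C

5C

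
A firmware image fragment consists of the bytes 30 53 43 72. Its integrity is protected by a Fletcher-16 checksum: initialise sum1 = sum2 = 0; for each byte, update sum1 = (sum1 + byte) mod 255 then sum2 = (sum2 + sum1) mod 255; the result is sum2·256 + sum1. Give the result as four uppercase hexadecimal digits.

B6C6

Running sums (mod 255):
  after byte 0 (30): sum1=30, sum2=30
  after byte 1 (53): sum1=83, sum2=113
  after byte 2 (43): sum1=126, sum2=239
  after byte 3 (72): sum1=198, sum2=182
Checksum = sum2·256 + sum1 = 182·256 + 198 = 46790 = 0xB6C6.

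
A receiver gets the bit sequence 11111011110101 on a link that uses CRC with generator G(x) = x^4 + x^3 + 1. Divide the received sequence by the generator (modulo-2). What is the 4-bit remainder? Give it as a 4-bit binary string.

Modulo-2 division of 11111011110101 by 11001:
  pos 0: 11111 XOR 11001 = 00110
  pos 2: 11001 XOR 11001 = 00000
  pos 7: 11101 XOR 11001 = 00100
  pos 9: 10001 XOR 11001 = 01000
Remainder = 1000 (nonzero — an error is detected).

1000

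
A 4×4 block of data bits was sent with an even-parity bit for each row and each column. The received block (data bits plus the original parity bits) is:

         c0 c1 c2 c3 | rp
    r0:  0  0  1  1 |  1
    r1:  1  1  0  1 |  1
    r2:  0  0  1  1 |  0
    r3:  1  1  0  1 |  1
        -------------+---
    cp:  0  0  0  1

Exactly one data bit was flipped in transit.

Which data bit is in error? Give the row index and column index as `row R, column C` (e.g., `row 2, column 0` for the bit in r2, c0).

Recompute each row's even parity and compare to rp:
  r0: data parity 0, sent rp 1 → mismatch
  r1: data parity 1, sent rp 1 → ok
  r2: data parity 0, sent rp 0 → ok
  r3: data parity 1, sent rp 1 → ok
Recompute each column's even parity and compare to cp:
  c0: data parity 0, sent cp 0 → ok
  c1: data parity 0, sent cp 0 → ok
  c2: data parity 0, sent cp 0 → ok
  c3: data parity 0, sent cp 1 → mismatch
Exactly one row (r0) and one column (c3) fail → the flipped bit is at their intersection.

row 0, column 3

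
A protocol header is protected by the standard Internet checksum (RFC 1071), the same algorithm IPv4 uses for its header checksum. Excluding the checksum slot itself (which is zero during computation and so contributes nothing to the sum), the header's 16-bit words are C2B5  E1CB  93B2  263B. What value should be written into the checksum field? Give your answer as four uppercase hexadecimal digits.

A190

One's-complement addition (fold any carry out of bit 15 back into bit 0):
  0xC2B5 + 0xE1CB = 0x1A480 → wrap carry → 0xA481
  0xA481 + 0x93B2 = 0x13833 → wrap carry → 0x3834
  0x3834 + 0x263B = 0x05E6F
One's-complement sum = 0x5E6F.
Checksum = ~0x5E6F & 0xFFFF = 0xA190.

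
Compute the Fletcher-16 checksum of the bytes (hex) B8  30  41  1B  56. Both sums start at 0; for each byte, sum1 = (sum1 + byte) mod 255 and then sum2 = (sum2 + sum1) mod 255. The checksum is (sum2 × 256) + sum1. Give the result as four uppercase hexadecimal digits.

AC9B

Running sums (mod 255):
  after byte 0 (B8): sum1=184, sum2=184
  after byte 1 (30): sum1=232, sum2=161
  after byte 2 (41): sum1=42, sum2=203
  after byte 3 (1B): sum1=69, sum2=17
  after byte 4 (56): sum1=155, sum2=172
Checksum = sum2·256 + sum1 = 172·256 + 155 = 44187 = 0xAC9B.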